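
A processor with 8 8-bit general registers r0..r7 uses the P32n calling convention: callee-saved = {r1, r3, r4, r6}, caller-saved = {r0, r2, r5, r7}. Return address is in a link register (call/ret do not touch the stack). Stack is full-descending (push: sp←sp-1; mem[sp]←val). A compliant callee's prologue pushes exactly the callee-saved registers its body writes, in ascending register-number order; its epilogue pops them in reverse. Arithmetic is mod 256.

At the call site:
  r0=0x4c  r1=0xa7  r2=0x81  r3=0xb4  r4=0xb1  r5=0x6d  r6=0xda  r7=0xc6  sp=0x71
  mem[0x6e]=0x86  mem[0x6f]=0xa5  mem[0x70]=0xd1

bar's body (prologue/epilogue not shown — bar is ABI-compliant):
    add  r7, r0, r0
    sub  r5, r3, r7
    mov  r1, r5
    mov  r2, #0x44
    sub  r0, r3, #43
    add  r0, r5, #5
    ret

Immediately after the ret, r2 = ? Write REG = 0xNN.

prologue: push r1 → mem[0x70]=0xa7, sp=0x70
body[0] add  r7, r0, r0 → r7=0x98
body[1] sub  r5, r3, r7 → r5=0x1c
body[2] mov  r1, r5 → r1=0x1c
body[3] mov  r2, #0x44 → r2=0x44
body[4] sub  r0, r3, #43 → r0=0x89
body[5] add  r0, r5, #5 → r0=0x21
epilogue: pop r1=0xa7, sp=0x71
r2 is caller-saved → body value

REG = 0x44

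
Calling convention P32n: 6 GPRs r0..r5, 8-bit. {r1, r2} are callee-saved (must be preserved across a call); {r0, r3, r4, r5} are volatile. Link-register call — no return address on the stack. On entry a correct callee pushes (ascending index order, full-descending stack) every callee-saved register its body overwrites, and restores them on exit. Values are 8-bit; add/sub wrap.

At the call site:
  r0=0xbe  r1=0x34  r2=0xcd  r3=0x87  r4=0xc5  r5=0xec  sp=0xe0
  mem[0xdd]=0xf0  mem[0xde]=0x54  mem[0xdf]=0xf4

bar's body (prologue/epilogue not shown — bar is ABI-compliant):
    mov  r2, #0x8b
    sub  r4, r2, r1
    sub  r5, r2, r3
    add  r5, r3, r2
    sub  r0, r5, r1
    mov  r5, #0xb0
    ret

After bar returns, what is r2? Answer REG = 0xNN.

REG = 0xcd

prologue: push r2 -> mem[0xdf]=0xcd, sp=0xdf
body[0] mov  r2, #0x8b -> r2=0x8b
body[1] sub  r4, r2, r1 -> r4=0x57
body[2] sub  r5, r2, r3 -> r5=0x04
body[3] add  r5, r3, r2 -> r5=0x12
body[4] sub  r0, r5, r1 -> r0=0xde
body[5] mov  r5, #0xb0 -> r5=0xb0
epilogue: pop r2=0xcd, sp=0xe0
r2 is callee-saved -> restored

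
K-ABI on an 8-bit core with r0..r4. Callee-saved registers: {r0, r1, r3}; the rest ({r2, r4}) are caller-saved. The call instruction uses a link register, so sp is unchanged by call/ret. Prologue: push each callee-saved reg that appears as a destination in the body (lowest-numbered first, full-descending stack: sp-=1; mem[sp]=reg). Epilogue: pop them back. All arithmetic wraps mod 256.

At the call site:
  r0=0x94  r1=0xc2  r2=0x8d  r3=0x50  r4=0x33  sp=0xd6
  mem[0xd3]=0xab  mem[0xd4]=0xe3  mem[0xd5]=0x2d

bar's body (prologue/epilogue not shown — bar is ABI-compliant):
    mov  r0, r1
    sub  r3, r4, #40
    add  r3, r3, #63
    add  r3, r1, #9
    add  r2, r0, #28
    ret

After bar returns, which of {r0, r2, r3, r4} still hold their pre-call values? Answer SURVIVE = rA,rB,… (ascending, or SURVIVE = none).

SURVIVE = r0,r3,r4

prologue: push r0 -> mem[0xd5]=0x94, sp=0xd5
prologue: push r3 -> mem[0xd4]=0x50, sp=0xd4
body[0] mov  r0, r1 -> r0=0xc2
body[1] sub  r3, r4, #40 -> r3=0x0b
body[2] add  r3, r3, #63 -> r3=0x4a
body[3] add  r3, r1, #9 -> r3=0xcb
body[4] add  r2, r0, #28 -> r2=0xde
epilogue: pop r3=0x50, sp=0xd5
epilogue: pop r0=0x94, sp=0xd6
r0: callee-saved, written=True
r2: caller-saved, written=True
r3: callee-saved, written=True
r4: caller-saved, written=False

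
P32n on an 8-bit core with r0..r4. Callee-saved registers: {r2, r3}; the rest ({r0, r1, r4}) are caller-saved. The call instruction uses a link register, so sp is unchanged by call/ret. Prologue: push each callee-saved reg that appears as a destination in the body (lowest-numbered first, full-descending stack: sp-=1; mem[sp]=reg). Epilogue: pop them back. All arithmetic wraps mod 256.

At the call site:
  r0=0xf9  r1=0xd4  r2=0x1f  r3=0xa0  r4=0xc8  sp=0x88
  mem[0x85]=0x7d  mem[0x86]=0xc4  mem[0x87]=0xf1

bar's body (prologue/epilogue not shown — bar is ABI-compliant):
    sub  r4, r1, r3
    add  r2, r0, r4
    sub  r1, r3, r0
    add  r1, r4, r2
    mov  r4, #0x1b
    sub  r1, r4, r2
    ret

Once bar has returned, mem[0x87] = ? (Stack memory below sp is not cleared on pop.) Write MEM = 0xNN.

prologue: push r2 → mem[0x87]=0x1f, sp=0x87
body[0] sub  r4, r1, r3 → r4=0x34
body[1] add  r2, r0, r4 → r2=0x2d
body[2] sub  r1, r3, r0 → r1=0xa7
body[3] add  r1, r4, r2 → r1=0x61
body[4] mov  r4, #0x1b → r4=0x1b
body[5] sub  r1, r4, r2 → r1=0xee
epilogue: pop r2=0x1f, sp=0x88
prologue pushed ['r2'] at ['0x87']

MEM = 0x1f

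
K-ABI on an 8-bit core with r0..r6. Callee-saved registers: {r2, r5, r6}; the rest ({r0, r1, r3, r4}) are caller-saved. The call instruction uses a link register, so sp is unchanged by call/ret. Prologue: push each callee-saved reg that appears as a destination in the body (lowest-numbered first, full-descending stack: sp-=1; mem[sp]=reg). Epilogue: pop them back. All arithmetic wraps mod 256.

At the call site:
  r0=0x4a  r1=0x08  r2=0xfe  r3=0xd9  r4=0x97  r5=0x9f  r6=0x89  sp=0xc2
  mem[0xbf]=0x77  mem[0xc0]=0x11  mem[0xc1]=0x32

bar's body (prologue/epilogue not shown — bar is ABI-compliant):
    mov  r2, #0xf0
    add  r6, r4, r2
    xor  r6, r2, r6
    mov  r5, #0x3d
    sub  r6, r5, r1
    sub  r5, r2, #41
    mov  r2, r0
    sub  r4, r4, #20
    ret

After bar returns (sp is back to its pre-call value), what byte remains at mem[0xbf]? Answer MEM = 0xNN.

prologue: push r2 -> mem[0xc1]=0xfe, sp=0xc1
prologue: push r5 -> mem[0xc0]=0x9f, sp=0xc0
prologue: push r6 -> mem[0xbf]=0x89, sp=0xbf
body[0] mov  r2, #0xf0 -> r2=0xf0
body[1] add  r6, r4, r2 -> r6=0x87
body[2] xor  r6, r2, r6 -> r6=0x77
body[3] mov  r5, #0x3d -> r5=0x3d
body[4] sub  r6, r5, r1 -> r6=0x35
body[5] sub  r5, r2, #41 -> r5=0xc7
body[6] mov  r2, r0 -> r2=0x4a
body[7] sub  r4, r4, #20 -> r4=0x83
epilogue: pop r6=0x89, sp=0xc0
epilogue: pop r5=0x9f, sp=0xc1
epilogue: pop r2=0xfe, sp=0xc2
prologue pushed ['r2', 'r5', 'r6'] at ['0xc1', '0xc0', '0xbf']

MEM = 0x89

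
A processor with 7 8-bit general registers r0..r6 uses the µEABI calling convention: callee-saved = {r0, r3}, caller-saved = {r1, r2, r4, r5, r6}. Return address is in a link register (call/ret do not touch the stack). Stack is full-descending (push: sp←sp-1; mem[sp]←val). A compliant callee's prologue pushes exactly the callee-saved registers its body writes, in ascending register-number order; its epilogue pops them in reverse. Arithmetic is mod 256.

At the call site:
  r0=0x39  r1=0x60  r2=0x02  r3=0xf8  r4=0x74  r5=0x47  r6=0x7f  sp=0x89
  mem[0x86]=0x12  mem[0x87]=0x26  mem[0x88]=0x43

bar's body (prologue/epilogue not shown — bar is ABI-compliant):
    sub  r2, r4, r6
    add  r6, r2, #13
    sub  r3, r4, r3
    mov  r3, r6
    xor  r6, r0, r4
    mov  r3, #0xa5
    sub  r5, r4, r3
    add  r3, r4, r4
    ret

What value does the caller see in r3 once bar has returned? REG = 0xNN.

prologue: push r3 → mem[0x88]=0xf8, sp=0x88
body[0] sub  r2, r4, r6 → r2=0xf5
body[1] add  r6, r2, #13 → r6=0x02
body[2] sub  r3, r4, r3 → r3=0x7c
body[3] mov  r3, r6 → r3=0x02
body[4] xor  r6, r0, r4 → r6=0x4d
body[5] mov  r3, #0xa5 → r3=0xa5
body[6] sub  r5, r4, r3 → r5=0xcf
body[7] add  r3, r4, r4 → r3=0xe8
epilogue: pop r3=0xf8, sp=0x89
r3 is callee-saved → restored

REG = 0xf8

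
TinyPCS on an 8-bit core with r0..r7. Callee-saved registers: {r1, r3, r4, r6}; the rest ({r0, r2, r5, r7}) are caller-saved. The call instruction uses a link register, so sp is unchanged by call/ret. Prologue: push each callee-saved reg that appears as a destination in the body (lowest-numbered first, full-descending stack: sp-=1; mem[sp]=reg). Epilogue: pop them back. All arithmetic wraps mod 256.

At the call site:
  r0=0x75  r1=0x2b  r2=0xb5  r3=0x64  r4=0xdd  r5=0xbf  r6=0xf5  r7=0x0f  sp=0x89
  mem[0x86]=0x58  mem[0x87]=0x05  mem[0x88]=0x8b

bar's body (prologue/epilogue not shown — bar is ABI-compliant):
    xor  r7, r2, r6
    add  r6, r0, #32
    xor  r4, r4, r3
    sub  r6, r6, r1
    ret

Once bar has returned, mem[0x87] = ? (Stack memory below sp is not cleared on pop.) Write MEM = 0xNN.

MEM = 0xf5

prologue: push r4 -> mem[0x88]=0xdd, sp=0x88
prologue: push r6 -> mem[0x87]=0xf5, sp=0x87
body[0] xor  r7, r2, r6 -> r7=0x40
body[1] add  r6, r0, #32 -> r6=0x95
body[2] xor  r4, r4, r3 -> r4=0xb9
body[3] sub  r6, r6, r1 -> r6=0x6a
epilogue: pop r6=0xf5, sp=0x88
epilogue: pop r4=0xdd, sp=0x89
prologue pushed ['r4', 'r6'] at ['0x88', '0x87']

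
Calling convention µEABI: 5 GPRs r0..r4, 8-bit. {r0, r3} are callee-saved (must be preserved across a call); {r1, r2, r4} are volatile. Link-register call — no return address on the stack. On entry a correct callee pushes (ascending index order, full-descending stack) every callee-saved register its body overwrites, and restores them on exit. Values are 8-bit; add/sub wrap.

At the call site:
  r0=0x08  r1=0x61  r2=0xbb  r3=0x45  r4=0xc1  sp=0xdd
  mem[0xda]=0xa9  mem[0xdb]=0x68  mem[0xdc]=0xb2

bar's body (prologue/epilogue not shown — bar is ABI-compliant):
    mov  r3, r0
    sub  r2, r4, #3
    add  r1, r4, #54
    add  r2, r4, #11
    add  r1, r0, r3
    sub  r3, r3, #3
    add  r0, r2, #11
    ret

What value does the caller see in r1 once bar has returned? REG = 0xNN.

REG = 0x10

prologue: push r0 → mem[0xdc]=0x08, sp=0xdc
prologue: push r3 → mem[0xdb]=0x45, sp=0xdb
body[0] mov  r3, r0 → r3=0x08
body[1] sub  r2, r4, #3 → r2=0xbe
body[2] add  r1, r4, #54 → r1=0xf7
body[3] add  r2, r4, #11 → r2=0xcc
body[4] add  r1, r0, r3 → r1=0x10
body[5] sub  r3, r3, #3 → r3=0x05
body[6] add  r0, r2, #11 → r0=0xd7
epilogue: pop r3=0x45, sp=0xdc
epilogue: pop r0=0x08, sp=0xdd
r1 is caller-saved → body value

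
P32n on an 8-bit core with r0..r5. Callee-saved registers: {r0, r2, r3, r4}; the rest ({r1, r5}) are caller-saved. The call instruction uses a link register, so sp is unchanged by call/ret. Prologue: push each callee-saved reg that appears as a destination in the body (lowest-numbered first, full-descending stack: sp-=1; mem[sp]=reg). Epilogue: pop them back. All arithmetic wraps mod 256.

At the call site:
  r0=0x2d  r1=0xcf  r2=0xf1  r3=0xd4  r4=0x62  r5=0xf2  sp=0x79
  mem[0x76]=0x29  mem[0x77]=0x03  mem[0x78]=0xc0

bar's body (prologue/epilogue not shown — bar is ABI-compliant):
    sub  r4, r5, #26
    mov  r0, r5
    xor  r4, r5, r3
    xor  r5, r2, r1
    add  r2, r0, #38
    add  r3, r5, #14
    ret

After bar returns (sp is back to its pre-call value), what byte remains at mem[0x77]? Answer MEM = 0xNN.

MEM = 0xf1

prologue: push r0 → mem[0x78]=0x2d, sp=0x78
prologue: push r2 → mem[0x77]=0xf1, sp=0x77
prologue: push r3 → mem[0x76]=0xd4, sp=0x76
prologue: push r4 → mem[0x75]=0x62, sp=0x75
body[0] sub  r4, r5, #26 → r4=0xd8
body[1] mov  r0, r5 → r0=0xf2
body[2] xor  r4, r5, r3 → r4=0x26
body[3] xor  r5, r2, r1 → r5=0x3e
body[4] add  r2, r0, #38 → r2=0x18
body[5] add  r3, r5, #14 → r3=0x4c
epilogue: pop r4=0x62, sp=0x76
epilogue: pop r3=0xd4, sp=0x77
epilogue: pop r2=0xf1, sp=0x78
epilogue: pop r0=0x2d, sp=0x79
prologue pushed ['r0', 'r2', 'r3', 'r4'] at ['0x78', '0x77', '0x76', '0x75']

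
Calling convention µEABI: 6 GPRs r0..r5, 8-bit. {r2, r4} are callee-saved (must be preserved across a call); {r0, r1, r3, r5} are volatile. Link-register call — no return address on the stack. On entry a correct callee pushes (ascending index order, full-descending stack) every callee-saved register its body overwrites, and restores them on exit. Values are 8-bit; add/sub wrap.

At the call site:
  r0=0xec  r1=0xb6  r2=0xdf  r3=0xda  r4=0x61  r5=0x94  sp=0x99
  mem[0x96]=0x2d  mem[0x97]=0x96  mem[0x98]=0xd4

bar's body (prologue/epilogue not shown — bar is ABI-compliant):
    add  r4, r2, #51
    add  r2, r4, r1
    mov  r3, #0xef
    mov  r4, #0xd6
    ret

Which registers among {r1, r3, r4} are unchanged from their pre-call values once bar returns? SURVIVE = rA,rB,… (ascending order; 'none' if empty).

prologue: push r2 → mem[0x98]=0xdf, sp=0x98
prologue: push r4 → mem[0x97]=0x61, sp=0x97
body[0] add  r4, r2, #51 → r4=0x12
body[1] add  r2, r4, r1 → r2=0xc8
body[2] mov  r3, #0xef → r3=0xef
body[3] mov  r4, #0xd6 → r4=0xd6
epilogue: pop r4=0x61, sp=0x98
epilogue: pop r2=0xdf, sp=0x99
r1: caller-saved, written=False
r3: caller-saved, written=True
r4: callee-saved, written=True

SURVIVE = r1,r4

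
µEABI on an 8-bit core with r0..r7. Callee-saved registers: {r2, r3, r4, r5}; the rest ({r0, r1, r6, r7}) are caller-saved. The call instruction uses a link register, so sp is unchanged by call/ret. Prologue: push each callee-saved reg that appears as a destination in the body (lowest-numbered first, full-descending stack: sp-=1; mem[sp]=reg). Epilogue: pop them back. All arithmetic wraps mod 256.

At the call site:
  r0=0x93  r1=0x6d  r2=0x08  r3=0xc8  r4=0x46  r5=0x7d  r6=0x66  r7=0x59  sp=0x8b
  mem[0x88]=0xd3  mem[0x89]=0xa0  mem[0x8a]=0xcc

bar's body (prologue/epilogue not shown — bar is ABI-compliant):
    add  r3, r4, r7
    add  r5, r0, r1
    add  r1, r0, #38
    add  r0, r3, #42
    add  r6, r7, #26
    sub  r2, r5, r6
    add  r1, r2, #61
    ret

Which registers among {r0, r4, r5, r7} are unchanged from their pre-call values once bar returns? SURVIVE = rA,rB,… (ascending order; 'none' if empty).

prologue: push r2 -> mem[0x8a]=0x08, sp=0x8a
prologue: push r3 -> mem[0x89]=0xc8, sp=0x89
prologue: push r5 -> mem[0x88]=0x7d, sp=0x88
body[0] add  r3, r4, r7 -> r3=0x9f
body[1] add  r5, r0, r1 -> r5=0x00
body[2] add  r1, r0, #38 -> r1=0xb9
body[3] add  r0, r3, #42 -> r0=0xc9
body[4] add  r6, r7, #26 -> r6=0x73
body[5] sub  r2, r5, r6 -> r2=0x8d
body[6] add  r1, r2, #61 -> r1=0xca
epilogue: pop r5=0x7d, sp=0x89
epilogue: pop r3=0xc8, sp=0x8a
epilogue: pop r2=0x08, sp=0x8b
r0: caller-saved, written=True
r4: callee-saved, written=False
r5: callee-saved, written=True
r7: caller-saved, written=False

SURVIVE = r4,r5,r7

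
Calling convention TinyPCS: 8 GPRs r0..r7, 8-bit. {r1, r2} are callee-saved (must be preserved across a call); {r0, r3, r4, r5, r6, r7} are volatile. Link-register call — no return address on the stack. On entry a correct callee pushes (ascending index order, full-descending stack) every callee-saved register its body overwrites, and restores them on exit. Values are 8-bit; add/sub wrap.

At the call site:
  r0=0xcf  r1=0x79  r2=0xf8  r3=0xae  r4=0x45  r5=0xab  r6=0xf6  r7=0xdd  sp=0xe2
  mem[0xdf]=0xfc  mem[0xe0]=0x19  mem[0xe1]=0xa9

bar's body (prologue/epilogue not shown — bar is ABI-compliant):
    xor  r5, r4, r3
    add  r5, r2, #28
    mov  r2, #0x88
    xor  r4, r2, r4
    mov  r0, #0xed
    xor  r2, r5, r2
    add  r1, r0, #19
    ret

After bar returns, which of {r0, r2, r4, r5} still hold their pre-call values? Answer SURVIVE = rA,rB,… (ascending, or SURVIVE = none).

prologue: push r1 → mem[0xe1]=0x79, sp=0xe1
prologue: push r2 → mem[0xe0]=0xf8, sp=0xe0
body[0] xor  r5, r4, r3 → r5=0xeb
body[1] add  r5, r2, #28 → r5=0x14
body[2] mov  r2, #0x88 → r2=0x88
body[3] xor  r4, r2, r4 → r4=0xcd
body[4] mov  r0, #0xed → r0=0xed
body[5] xor  r2, r5, r2 → r2=0x9c
body[6] add  r1, r0, #19 → r1=0x00
epilogue: pop r2=0xf8, sp=0xe1
epilogue: pop r1=0x79, sp=0xe2
r0: caller-saved, written=True
r2: callee-saved, written=True
r4: caller-saved, written=True
r5: caller-saved, written=True

SURVIVE = r2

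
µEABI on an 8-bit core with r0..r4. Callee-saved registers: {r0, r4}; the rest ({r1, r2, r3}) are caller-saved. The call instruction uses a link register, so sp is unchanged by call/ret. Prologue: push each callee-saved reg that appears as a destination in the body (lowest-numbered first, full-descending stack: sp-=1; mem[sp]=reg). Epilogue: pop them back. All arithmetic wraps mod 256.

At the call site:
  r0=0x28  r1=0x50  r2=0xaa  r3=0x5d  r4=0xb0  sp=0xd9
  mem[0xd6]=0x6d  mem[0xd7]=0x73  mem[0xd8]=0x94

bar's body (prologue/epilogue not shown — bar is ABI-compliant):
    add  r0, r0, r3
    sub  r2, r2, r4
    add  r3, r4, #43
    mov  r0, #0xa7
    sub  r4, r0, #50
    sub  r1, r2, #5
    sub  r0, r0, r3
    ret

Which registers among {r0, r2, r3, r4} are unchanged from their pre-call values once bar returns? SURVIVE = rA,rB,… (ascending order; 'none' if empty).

prologue: push r0 → mem[0xd8]=0x28, sp=0xd8
prologue: push r4 → mem[0xd7]=0xb0, sp=0xd7
body[0] add  r0, r0, r3 → r0=0x85
body[1] sub  r2, r2, r4 → r2=0xfa
body[2] add  r3, r4, #43 → r3=0xdb
body[3] mov  r0, #0xa7 → r0=0xa7
body[4] sub  r4, r0, #50 → r4=0x75
body[5] sub  r1, r2, #5 → r1=0xf5
body[6] sub  r0, r0, r3 → r0=0xcc
epilogue: pop r4=0xb0, sp=0xd8
epilogue: pop r0=0x28, sp=0xd9
r0: callee-saved, written=True
r2: caller-saved, written=True
r3: caller-saved, written=True
r4: callee-saved, written=True

SURVIVE = r0,r4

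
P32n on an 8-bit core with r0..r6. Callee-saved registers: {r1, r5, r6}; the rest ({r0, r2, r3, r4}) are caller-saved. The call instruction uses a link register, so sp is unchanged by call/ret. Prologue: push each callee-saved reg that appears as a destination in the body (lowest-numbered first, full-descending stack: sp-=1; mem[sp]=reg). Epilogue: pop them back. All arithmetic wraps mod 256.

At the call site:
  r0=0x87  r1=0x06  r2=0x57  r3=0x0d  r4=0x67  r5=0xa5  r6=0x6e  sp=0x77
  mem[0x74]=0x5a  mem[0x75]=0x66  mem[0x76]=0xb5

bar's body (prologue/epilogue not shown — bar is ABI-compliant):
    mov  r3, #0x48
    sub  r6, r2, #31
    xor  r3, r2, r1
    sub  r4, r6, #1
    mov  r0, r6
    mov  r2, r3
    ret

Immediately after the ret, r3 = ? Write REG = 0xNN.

prologue: push r6 -> mem[0x76]=0x6e, sp=0x76
body[0] mov  r3, #0x48 -> r3=0x48
body[1] sub  r6, r2, #31 -> r6=0x38
body[2] xor  r3, r2, r1 -> r3=0x51
body[3] sub  r4, r6, #1 -> r4=0x37
body[4] mov  r0, r6 -> r0=0x38
body[5] mov  r2, r3 -> r2=0x51
epilogue: pop r6=0x6e, sp=0x77
r3 is caller-saved -> body value

REG = 0x51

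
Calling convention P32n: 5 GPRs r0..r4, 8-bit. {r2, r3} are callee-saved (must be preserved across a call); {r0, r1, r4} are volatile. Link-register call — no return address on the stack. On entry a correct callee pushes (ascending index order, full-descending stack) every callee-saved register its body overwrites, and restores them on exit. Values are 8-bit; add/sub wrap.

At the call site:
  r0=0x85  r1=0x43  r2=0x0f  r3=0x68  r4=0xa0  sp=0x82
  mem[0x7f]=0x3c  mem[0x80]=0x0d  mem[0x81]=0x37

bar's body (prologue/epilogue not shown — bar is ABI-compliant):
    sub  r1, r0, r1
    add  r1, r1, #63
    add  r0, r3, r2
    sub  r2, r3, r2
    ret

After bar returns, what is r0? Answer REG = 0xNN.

prologue: push r2 → mem[0x81]=0x0f, sp=0x81
body[0] sub  r1, r0, r1 → r1=0x42
body[1] add  r1, r1, #63 → r1=0x81
body[2] add  r0, r3, r2 → r0=0x77
body[3] sub  r2, r3, r2 → r2=0x59
epilogue: pop r2=0x0f, sp=0x82
r0 is caller-saved → body value

REG = 0x77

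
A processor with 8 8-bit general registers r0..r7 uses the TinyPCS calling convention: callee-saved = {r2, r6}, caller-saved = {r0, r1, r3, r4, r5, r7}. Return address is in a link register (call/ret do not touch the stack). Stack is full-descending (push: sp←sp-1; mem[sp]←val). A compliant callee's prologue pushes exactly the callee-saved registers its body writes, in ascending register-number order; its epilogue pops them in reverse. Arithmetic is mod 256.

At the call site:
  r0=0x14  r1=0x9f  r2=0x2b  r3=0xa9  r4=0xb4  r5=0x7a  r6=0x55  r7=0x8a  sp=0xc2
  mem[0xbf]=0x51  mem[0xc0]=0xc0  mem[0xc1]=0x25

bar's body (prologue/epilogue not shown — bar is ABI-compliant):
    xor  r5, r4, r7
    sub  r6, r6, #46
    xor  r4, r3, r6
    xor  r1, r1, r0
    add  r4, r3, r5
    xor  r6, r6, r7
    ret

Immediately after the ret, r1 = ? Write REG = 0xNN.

prologue: push r6 -> mem[0xc1]=0x55, sp=0xc1
body[0] xor  r5, r4, r7 -> r5=0x3e
body[1] sub  r6, r6, #46 -> r6=0x27
body[2] xor  r4, r3, r6 -> r4=0x8e
body[3] xor  r1, r1, r0 -> r1=0x8b
body[4] add  r4, r3, r5 -> r4=0xe7
body[5] xor  r6, r6, r7 -> r6=0xad
epilogue: pop r6=0x55, sp=0xc2
r1 is caller-saved -> body value

REG = 0x8b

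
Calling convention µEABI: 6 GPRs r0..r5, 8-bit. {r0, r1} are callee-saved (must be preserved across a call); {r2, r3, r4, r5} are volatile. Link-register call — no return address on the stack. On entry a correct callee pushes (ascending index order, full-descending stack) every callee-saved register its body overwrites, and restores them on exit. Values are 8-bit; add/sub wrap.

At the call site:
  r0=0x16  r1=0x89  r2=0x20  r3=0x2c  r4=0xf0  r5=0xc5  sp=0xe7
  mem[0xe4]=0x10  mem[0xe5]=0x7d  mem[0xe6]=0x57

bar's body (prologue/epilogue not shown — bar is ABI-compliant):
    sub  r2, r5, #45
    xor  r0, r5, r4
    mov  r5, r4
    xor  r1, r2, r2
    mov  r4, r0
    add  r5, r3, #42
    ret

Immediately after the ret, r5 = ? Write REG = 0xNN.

REG = 0x56

prologue: push r0 → mem[0xe6]=0x16, sp=0xe6
prologue: push r1 → mem[0xe5]=0x89, sp=0xe5
body[0] sub  r2, r5, #45 → r2=0x98
body[1] xor  r0, r5, r4 → r0=0x35
body[2] mov  r5, r4 → r5=0xf0
body[3] xor  r1, r2, r2 → r1=0x00
body[4] mov  r4, r0 → r4=0x35
body[5] add  r5, r3, #42 → r5=0x56
epilogue: pop r1=0x89, sp=0xe6
epilogue: pop r0=0x16, sp=0xe7
r5 is caller-saved → body value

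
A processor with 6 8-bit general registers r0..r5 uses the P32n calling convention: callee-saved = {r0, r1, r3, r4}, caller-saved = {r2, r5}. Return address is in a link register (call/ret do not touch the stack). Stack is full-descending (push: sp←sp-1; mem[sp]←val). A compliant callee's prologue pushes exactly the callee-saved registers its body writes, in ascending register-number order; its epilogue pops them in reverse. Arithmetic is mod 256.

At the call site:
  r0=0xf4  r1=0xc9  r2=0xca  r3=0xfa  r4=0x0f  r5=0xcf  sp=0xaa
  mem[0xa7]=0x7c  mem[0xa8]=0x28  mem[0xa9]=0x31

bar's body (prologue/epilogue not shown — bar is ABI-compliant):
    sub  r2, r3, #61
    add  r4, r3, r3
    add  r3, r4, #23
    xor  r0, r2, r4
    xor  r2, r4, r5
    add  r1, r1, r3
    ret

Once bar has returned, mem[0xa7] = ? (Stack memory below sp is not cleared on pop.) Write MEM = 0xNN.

prologue: push r0 → mem[0xa9]=0xf4, sp=0xa9
prologue: push r1 → mem[0xa8]=0xc9, sp=0xa8
prologue: push r3 → mem[0xa7]=0xfa, sp=0xa7
prologue: push r4 → mem[0xa6]=0x0f, sp=0xa6
body[0] sub  r2, r3, #61 → r2=0xbd
body[1] add  r4, r3, r3 → r4=0xf4
body[2] add  r3, r4, #23 → r3=0x0b
body[3] xor  r0, r2, r4 → r0=0x49
body[4] xor  r2, r4, r5 → r2=0x3b
body[5] add  r1, r1, r3 → r1=0xd4
epilogue: pop r4=0x0f, sp=0xa7
epilogue: pop r3=0xfa, sp=0xa8
epilogue: pop r1=0xc9, sp=0xa9
epilogue: pop r0=0xf4, sp=0xaa
prologue pushed ['r0', 'r1', 'r3', 'r4'] at ['0xa9', '0xa8', '0xa7', '0xa6']

MEM = 0xfa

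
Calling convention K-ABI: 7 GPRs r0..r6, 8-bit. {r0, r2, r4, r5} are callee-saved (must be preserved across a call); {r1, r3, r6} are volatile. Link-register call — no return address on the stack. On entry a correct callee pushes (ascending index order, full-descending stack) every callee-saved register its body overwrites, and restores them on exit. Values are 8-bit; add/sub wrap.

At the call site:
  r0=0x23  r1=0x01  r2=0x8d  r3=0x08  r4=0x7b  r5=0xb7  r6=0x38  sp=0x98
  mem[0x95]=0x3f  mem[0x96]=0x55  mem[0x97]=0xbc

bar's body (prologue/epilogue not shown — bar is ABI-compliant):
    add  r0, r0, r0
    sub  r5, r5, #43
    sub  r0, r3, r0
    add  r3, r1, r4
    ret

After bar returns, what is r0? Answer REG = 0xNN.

REG = 0x23

prologue: push r0 -> mem[0x97]=0x23, sp=0x97
prologue: push r5 -> mem[0x96]=0xb7, sp=0x96
body[0] add  r0, r0, r0 -> r0=0x46
body[1] sub  r5, r5, #43 -> r5=0x8c
body[2] sub  r0, r3, r0 -> r0=0xc2
body[3] add  r3, r1, r4 -> r3=0x7c
epilogue: pop r5=0xb7, sp=0x97
epilogue: pop r0=0x23, sp=0x98
r0 is callee-saved -> restored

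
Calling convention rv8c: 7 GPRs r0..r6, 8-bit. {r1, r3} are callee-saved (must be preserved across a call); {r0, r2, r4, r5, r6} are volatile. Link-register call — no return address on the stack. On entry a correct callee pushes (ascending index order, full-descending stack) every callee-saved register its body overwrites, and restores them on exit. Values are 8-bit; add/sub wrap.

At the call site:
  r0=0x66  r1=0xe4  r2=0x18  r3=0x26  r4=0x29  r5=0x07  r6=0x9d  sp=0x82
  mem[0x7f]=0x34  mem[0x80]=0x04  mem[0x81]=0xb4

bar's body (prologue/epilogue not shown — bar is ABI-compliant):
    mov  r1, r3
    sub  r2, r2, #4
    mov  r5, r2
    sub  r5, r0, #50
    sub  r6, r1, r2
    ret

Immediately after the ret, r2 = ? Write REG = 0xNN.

prologue: push r1 -> mem[0x81]=0xe4, sp=0x81
body[0] mov  r1, r3 -> r1=0x26
body[1] sub  r2, r2, #4 -> r2=0x14
body[2] mov  r5, r2 -> r5=0x14
body[3] sub  r5, r0, #50 -> r5=0x34
body[4] sub  r6, r1, r2 -> r6=0x12
epilogue: pop r1=0xe4, sp=0x82
r2 is caller-saved -> body value

REG = 0x14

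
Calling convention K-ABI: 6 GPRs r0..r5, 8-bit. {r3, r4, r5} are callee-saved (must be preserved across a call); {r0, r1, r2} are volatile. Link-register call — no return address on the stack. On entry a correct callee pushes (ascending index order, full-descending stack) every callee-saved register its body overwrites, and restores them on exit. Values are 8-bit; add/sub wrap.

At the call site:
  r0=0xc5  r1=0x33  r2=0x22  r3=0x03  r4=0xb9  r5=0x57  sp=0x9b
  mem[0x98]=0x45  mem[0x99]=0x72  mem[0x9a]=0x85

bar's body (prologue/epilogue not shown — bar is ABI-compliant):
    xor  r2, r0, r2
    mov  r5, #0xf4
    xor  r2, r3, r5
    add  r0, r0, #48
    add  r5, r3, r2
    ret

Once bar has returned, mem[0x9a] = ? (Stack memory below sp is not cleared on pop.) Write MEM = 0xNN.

MEM = 0x57

prologue: push r5 → mem[0x9a]=0x57, sp=0x9a
body[0] xor  r2, r0, r2 → r2=0xe7
body[1] mov  r5, #0xf4 → r5=0xf4
body[2] xor  r2, r3, r5 → r2=0xf7
body[3] add  r0, r0, #48 → r0=0xf5
body[4] add  r5, r3, r2 → r5=0xfa
epilogue: pop r5=0x57, sp=0x9b
prologue pushed ['r5'] at ['0x9a']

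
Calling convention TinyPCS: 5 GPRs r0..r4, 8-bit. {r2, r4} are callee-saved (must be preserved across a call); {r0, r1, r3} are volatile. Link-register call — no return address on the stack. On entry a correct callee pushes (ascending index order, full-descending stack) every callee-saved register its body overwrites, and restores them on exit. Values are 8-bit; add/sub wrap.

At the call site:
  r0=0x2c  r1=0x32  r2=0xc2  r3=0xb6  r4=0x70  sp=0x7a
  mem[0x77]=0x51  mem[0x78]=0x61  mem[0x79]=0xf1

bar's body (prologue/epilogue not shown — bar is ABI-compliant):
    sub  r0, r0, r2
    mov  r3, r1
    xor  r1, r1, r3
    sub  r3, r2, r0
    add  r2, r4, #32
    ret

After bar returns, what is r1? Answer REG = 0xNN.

prologue: push r2 → mem[0x79]=0xc2, sp=0x79
body[0] sub  r0, r0, r2 → r0=0x6a
body[1] mov  r3, r1 → r3=0x32
body[2] xor  r1, r1, r3 → r1=0x00
body[3] sub  r3, r2, r0 → r3=0x58
body[4] add  r2, r4, #32 → r2=0x90
epilogue: pop r2=0xc2, sp=0x7a
r1 is caller-saved → body value

REG = 0x00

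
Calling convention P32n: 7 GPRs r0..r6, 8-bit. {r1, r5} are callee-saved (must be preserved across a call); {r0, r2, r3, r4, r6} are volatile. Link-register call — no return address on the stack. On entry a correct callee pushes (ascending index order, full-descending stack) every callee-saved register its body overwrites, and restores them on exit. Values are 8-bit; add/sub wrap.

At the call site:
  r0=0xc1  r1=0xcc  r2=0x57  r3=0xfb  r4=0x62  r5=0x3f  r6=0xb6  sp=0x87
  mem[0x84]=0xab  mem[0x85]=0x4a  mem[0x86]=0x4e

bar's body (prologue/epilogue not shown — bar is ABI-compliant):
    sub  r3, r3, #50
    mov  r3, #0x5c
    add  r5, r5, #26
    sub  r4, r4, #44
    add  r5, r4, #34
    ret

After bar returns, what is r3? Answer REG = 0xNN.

REG = 0x5c

prologue: push r5 -> mem[0x86]=0x3f, sp=0x86
body[0] sub  r3, r3, #50 -> r3=0xc9
body[1] mov  r3, #0x5c -> r3=0x5c
body[2] add  r5, r5, #26 -> r5=0x59
body[3] sub  r4, r4, #44 -> r4=0x36
body[4] add  r5, r4, #34 -> r5=0x58
epilogue: pop r5=0x3f, sp=0x87
r3 is caller-saved -> body value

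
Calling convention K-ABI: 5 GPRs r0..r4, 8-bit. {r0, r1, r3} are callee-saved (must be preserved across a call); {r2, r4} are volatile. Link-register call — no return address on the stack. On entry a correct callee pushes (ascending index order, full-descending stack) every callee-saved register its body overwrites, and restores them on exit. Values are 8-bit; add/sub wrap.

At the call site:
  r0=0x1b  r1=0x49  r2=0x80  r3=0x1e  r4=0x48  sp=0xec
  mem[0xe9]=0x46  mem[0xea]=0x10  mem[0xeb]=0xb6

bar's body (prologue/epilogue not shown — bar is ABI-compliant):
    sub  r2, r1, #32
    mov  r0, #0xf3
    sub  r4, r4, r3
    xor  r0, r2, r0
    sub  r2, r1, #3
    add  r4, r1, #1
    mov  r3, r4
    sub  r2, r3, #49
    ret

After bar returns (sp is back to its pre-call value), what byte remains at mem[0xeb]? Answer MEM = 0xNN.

MEM = 0x1b

prologue: push r0 -> mem[0xeb]=0x1b, sp=0xeb
prologue: push r3 -> mem[0xea]=0x1e, sp=0xea
body[0] sub  r2, r1, #32 -> r2=0x29
body[1] mov  r0, #0xf3 -> r0=0xf3
body[2] sub  r4, r4, r3 -> r4=0x2a
body[3] xor  r0, r2, r0 -> r0=0xda
body[4] sub  r2, r1, #3 -> r2=0x46
body[5] add  r4, r1, #1 -> r4=0x4a
body[6] mov  r3, r4 -> r3=0x4a
body[7] sub  r2, r3, #49 -> r2=0x19
epilogue: pop r3=0x1e, sp=0xeb
epilogue: pop r0=0x1b, sp=0xec
prologue pushed ['r0', 'r3'] at ['0xeb', '0xea']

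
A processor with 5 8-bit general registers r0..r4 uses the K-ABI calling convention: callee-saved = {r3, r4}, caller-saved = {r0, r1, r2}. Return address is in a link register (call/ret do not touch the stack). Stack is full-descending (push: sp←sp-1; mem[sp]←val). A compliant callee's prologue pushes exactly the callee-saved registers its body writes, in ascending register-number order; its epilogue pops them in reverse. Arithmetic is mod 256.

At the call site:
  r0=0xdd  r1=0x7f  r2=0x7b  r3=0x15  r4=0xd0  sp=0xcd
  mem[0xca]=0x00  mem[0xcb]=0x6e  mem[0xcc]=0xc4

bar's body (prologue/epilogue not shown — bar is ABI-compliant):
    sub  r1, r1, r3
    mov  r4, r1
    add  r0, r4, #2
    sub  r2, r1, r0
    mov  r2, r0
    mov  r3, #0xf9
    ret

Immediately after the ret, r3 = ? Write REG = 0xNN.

REG = 0x15

prologue: push r3 → mem[0xcc]=0x15, sp=0xcc
prologue: push r4 → mem[0xcb]=0xd0, sp=0xcb
body[0] sub  r1, r1, r3 → r1=0x6a
body[1] mov  r4, r1 → r4=0x6a
body[2] add  r0, r4, #2 → r0=0x6c
body[3] sub  r2, r1, r0 → r2=0xfe
body[4] mov  r2, r0 → r2=0x6c
body[5] mov  r3, #0xf9 → r3=0xf9
epilogue: pop r4=0xd0, sp=0xcc
epilogue: pop r3=0x15, sp=0xcd
r3 is callee-saved → restored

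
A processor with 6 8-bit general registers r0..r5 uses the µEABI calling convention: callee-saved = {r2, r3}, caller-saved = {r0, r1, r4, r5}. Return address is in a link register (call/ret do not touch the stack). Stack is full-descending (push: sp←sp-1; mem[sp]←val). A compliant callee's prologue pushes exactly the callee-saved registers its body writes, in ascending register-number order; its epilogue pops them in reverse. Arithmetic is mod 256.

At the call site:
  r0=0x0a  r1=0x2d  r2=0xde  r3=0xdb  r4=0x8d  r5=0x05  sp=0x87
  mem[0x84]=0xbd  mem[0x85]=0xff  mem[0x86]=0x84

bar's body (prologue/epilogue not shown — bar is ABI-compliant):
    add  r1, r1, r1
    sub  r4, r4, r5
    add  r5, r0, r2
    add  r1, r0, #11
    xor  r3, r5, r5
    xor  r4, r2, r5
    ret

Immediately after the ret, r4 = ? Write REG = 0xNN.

REG = 0x36

prologue: push r3 -> mem[0x86]=0xdb, sp=0x86
body[0] add  r1, r1, r1 -> r1=0x5a
body[1] sub  r4, r4, r5 -> r4=0x88
body[2] add  r5, r0, r2 -> r5=0xe8
body[3] add  r1, r0, #11 -> r1=0x15
body[4] xor  r3, r5, r5 -> r3=0x00
body[5] xor  r4, r2, r5 -> r4=0x36
epilogue: pop r3=0xdb, sp=0x87
r4 is caller-saved -> body value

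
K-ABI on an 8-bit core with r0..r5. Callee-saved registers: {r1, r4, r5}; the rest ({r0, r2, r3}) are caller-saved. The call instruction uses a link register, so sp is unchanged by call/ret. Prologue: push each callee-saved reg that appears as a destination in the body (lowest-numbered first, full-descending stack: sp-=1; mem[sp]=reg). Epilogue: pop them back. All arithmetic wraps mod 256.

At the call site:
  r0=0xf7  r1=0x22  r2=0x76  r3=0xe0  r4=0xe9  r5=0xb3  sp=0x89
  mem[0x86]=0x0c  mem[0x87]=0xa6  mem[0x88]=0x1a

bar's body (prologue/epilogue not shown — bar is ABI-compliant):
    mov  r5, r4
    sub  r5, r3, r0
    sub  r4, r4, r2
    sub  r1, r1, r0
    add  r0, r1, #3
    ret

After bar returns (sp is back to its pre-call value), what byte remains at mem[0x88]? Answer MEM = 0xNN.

prologue: push r1 -> mem[0x88]=0x22, sp=0x88
prologue: push r4 -> mem[0x87]=0xe9, sp=0x87
prologue: push r5 -> mem[0x86]=0xb3, sp=0x86
body[0] mov  r5, r4 -> r5=0xe9
body[1] sub  r5, r3, r0 -> r5=0xe9
body[2] sub  r4, r4, r2 -> r4=0x73
body[3] sub  r1, r1, r0 -> r1=0x2b
body[4] add  r0, r1, #3 -> r0=0x2e
epilogue: pop r5=0xb3, sp=0x87
epilogue: pop r4=0xe9, sp=0x88
epilogue: pop r1=0x22, sp=0x89
prologue pushed ['r1', 'r4', 'r5'] at ['0x88', '0x87', '0x86']

MEM = 0x22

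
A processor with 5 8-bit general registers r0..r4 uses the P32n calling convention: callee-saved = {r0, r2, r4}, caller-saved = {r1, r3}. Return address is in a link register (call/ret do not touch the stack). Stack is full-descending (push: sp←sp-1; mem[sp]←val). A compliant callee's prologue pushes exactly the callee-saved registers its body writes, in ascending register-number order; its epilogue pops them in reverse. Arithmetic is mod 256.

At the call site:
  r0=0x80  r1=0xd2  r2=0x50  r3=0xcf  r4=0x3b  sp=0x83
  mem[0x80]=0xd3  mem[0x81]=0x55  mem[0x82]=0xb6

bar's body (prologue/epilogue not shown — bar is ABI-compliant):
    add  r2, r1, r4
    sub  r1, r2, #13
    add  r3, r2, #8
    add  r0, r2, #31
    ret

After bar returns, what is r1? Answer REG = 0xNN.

prologue: push r0 → mem[0x82]=0x80, sp=0x82
prologue: push r2 → mem[0x81]=0x50, sp=0x81
body[0] add  r2, r1, r4 → r2=0x0d
body[1] sub  r1, r2, #13 → r1=0x00
body[2] add  r3, r2, #8 → r3=0x15
body[3] add  r0, r2, #31 → r0=0x2c
epilogue: pop r2=0x50, sp=0x82
epilogue: pop r0=0x80, sp=0x83
r1 is caller-saved → body value

REG = 0x00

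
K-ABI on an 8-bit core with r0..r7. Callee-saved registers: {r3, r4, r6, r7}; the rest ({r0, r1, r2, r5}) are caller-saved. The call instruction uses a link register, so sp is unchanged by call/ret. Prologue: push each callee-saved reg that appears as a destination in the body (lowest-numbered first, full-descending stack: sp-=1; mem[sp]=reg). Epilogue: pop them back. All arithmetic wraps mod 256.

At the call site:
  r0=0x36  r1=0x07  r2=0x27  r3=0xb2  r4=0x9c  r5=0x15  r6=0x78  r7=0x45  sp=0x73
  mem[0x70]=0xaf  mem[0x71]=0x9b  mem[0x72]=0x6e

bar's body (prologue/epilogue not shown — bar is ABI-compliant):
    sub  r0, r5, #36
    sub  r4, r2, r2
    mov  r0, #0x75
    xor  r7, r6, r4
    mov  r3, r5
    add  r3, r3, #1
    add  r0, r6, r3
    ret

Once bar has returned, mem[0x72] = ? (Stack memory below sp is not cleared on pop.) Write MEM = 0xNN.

MEM = 0xb2

prologue: push r3 → mem[0x72]=0xb2, sp=0x72
prologue: push r4 → mem[0x71]=0x9c, sp=0x71
prologue: push r7 → mem[0x70]=0x45, sp=0x70
body[0] sub  r0, r5, #36 → r0=0xf1
body[1] sub  r4, r2, r2 → r4=0x00
body[2] mov  r0, #0x75 → r0=0x75
body[3] xor  r7, r6, r4 → r7=0x78
body[4] mov  r3, r5 → r3=0x15
body[5] add  r3, r3, #1 → r3=0x16
body[6] add  r0, r6, r3 → r0=0x8e
epilogue: pop r7=0x45, sp=0x71
epilogue: pop r4=0x9c, sp=0x72
epilogue: pop r3=0xb2, sp=0x73
prologue pushed ['r3', 'r4', 'r7'] at ['0x72', '0x71', '0x70']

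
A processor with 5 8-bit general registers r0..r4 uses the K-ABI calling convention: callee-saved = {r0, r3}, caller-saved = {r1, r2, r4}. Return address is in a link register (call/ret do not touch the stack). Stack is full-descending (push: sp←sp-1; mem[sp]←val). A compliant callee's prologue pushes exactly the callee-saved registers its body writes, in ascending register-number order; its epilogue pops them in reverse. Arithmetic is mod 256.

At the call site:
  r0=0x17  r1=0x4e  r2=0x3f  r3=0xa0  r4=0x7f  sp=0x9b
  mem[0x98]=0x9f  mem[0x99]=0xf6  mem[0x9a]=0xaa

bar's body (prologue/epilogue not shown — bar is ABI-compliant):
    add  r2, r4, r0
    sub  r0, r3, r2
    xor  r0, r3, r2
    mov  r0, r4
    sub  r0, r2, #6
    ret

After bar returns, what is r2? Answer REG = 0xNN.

REG = 0x96

prologue: push r0 → mem[0x9a]=0x17, sp=0x9a
body[0] add  r2, r4, r0 → r2=0x96
body[1] sub  r0, r3, r2 → r0=0x0a
body[2] xor  r0, r3, r2 → r0=0x36
body[3] mov  r0, r4 → r0=0x7f
body[4] sub  r0, r2, #6 → r0=0x90
epilogue: pop r0=0x17, sp=0x9b
r2 is caller-saved → body value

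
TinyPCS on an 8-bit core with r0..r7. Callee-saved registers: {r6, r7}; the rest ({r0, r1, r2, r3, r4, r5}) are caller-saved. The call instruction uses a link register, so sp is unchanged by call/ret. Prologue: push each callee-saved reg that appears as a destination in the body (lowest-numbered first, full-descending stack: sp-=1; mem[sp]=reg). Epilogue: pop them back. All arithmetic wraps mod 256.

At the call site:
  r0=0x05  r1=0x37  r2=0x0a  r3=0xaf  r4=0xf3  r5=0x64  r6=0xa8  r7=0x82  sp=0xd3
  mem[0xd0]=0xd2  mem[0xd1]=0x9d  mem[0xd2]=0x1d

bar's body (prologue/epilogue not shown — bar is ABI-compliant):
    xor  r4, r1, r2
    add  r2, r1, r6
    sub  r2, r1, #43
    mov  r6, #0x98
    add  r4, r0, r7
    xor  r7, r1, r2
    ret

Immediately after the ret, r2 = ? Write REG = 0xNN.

prologue: push r6 → mem[0xd2]=0xa8, sp=0xd2
prologue: push r7 → mem[0xd1]=0x82, sp=0xd1
body[0] xor  r4, r1, r2 → r4=0x3d
body[1] add  r2, r1, r6 → r2=0xdf
body[2] sub  r2, r1, #43 → r2=0x0c
body[3] mov  r6, #0x98 → r6=0x98
body[4] add  r4, r0, r7 → r4=0x87
body[5] xor  r7, r1, r2 → r7=0x3b
epilogue: pop r7=0x82, sp=0xd2
epilogue: pop r6=0xa8, sp=0xd3
r2 is caller-saved → body value

REG = 0x0c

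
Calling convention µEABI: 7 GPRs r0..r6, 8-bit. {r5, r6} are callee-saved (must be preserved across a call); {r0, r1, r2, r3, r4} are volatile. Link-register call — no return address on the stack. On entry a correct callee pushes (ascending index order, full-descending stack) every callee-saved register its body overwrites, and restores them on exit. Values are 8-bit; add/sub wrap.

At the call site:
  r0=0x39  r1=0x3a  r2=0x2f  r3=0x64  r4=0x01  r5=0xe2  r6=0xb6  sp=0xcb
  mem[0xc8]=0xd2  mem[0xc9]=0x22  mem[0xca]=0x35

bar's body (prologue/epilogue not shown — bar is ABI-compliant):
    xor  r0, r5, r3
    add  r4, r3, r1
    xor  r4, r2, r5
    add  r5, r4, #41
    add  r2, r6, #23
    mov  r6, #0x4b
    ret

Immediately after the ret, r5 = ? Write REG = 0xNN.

REG = 0xe2

prologue: push r5 → mem[0xca]=0xe2, sp=0xca
prologue: push r6 → mem[0xc9]=0xb6, sp=0xc9
body[0] xor  r0, r5, r3 → r0=0x86
body[1] add  r4, r3, r1 → r4=0x9e
body[2] xor  r4, r2, r5 → r4=0xcd
body[3] add  r5, r4, #41 → r5=0xf6
body[4] add  r2, r6, #23 → r2=0xcd
body[5] mov  r6, #0x4b → r6=0x4b
epilogue: pop r6=0xb6, sp=0xca
epilogue: pop r5=0xe2, sp=0xcb
r5 is callee-saved → restored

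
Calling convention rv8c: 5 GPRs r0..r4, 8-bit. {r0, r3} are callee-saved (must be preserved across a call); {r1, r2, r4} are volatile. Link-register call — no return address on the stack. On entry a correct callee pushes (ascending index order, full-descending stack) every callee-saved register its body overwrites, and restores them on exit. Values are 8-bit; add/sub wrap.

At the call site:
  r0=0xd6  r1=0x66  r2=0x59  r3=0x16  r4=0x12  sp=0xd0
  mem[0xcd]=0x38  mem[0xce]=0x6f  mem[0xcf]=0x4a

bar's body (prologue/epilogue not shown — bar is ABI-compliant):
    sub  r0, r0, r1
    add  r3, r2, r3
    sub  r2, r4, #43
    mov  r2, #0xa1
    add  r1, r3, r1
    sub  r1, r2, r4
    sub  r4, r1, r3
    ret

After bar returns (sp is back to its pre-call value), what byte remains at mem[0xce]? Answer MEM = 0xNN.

MEM = 0x16

prologue: push r0 -> mem[0xcf]=0xd6, sp=0xcf
prologue: push r3 -> mem[0xce]=0x16, sp=0xce
body[0] sub  r0, r0, r1 -> r0=0x70
body[1] add  r3, r2, r3 -> r3=0x6f
body[2] sub  r2, r4, #43 -> r2=0xe7
body[3] mov  r2, #0xa1 -> r2=0xa1
body[4] add  r1, r3, r1 -> r1=0xd5
body[5] sub  r1, r2, r4 -> r1=0x8f
body[6] sub  r4, r1, r3 -> r4=0x20
epilogue: pop r3=0x16, sp=0xcf
epilogue: pop r0=0xd6, sp=0xd0
prologue pushed ['r0', 'r3'] at ['0xcf', '0xce']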